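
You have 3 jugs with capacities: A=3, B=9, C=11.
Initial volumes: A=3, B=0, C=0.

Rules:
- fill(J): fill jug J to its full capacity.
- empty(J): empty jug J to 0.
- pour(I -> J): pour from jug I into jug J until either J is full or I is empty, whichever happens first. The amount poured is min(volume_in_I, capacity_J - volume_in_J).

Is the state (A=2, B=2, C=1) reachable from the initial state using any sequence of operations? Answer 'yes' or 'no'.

Answer: no

Derivation:
BFS explored all 320 reachable states.
Reachable set includes: (0,0,0), (0,0,1), (0,0,2), (0,0,3), (0,0,4), (0,0,5), (0,0,6), (0,0,7), (0,0,8), (0,0,9), (0,0,10), (0,0,11) ...
Target (A=2, B=2, C=1) not in reachable set → no.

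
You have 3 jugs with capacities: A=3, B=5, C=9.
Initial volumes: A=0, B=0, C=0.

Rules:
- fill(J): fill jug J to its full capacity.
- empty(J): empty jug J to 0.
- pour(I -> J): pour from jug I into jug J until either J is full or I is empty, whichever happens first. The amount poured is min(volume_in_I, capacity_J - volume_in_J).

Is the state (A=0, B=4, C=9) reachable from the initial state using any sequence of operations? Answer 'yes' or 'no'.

BFS from (A=0, B=0, C=0):
  1. fill(C) -> (A=0 B=0 C=9)
  2. pour(C -> B) -> (A=0 B=5 C=4)
  3. empty(B) -> (A=0 B=0 C=4)
  4. pour(C -> B) -> (A=0 B=4 C=0)
  5. fill(C) -> (A=0 B=4 C=9)
Target reached → yes.

Answer: yes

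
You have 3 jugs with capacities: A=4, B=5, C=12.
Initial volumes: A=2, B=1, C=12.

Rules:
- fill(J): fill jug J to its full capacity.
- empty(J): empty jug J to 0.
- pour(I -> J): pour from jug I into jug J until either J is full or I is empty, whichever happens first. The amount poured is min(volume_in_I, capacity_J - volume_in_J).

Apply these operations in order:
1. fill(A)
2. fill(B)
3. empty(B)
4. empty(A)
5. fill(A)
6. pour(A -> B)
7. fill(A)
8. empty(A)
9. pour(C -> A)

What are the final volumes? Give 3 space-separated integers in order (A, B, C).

Step 1: fill(A) -> (A=4 B=1 C=12)
Step 2: fill(B) -> (A=4 B=5 C=12)
Step 3: empty(B) -> (A=4 B=0 C=12)
Step 4: empty(A) -> (A=0 B=0 C=12)
Step 5: fill(A) -> (A=4 B=0 C=12)
Step 6: pour(A -> B) -> (A=0 B=4 C=12)
Step 7: fill(A) -> (A=4 B=4 C=12)
Step 8: empty(A) -> (A=0 B=4 C=12)
Step 9: pour(C -> A) -> (A=4 B=4 C=8)

Answer: 4 4 8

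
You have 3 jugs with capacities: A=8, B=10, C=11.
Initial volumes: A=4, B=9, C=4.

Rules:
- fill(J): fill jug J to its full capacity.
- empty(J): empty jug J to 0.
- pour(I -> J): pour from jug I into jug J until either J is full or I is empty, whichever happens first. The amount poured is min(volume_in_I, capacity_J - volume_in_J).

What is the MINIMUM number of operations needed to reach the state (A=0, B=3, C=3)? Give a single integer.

Answer: 4

Derivation:
BFS from (A=4, B=9, C=4). One shortest path:
  1. pour(A -> B) -> (A=3 B=10 C=4)
  2. pour(B -> C) -> (A=3 B=3 C=11)
  3. empty(C) -> (A=3 B=3 C=0)
  4. pour(A -> C) -> (A=0 B=3 C=3)
Reached target in 4 moves.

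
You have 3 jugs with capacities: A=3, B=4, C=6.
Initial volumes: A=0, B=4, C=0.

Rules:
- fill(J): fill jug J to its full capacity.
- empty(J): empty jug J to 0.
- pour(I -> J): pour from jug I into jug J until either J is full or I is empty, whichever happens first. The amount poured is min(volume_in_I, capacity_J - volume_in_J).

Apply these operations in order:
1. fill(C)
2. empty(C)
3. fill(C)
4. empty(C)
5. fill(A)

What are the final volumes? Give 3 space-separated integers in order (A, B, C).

Step 1: fill(C) -> (A=0 B=4 C=6)
Step 2: empty(C) -> (A=0 B=4 C=0)
Step 3: fill(C) -> (A=0 B=4 C=6)
Step 4: empty(C) -> (A=0 B=4 C=0)
Step 5: fill(A) -> (A=3 B=4 C=0)

Answer: 3 4 0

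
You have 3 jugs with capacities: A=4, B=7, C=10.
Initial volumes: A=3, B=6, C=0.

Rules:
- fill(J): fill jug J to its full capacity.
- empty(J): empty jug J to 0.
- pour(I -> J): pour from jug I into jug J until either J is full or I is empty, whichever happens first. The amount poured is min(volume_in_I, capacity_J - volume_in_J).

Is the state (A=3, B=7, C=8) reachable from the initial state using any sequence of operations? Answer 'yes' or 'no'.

Answer: yes

Derivation:
BFS from (A=3, B=6, C=0):
  1. fill(A) -> (A=4 B=6 C=0)
  2. pour(A -> C) -> (A=0 B=6 C=4)
  3. fill(A) -> (A=4 B=6 C=4)
  4. pour(A -> C) -> (A=0 B=6 C=8)
  5. fill(A) -> (A=4 B=6 C=8)
  6. pour(A -> B) -> (A=3 B=7 C=8)
Target reached → yes.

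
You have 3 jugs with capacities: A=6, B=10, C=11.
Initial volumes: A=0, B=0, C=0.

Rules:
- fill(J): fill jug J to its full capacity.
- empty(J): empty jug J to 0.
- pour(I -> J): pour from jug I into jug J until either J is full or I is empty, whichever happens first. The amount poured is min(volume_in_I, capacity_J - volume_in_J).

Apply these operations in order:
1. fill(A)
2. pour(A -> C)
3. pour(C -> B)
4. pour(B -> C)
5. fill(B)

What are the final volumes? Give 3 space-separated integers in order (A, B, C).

Step 1: fill(A) -> (A=6 B=0 C=0)
Step 2: pour(A -> C) -> (A=0 B=0 C=6)
Step 3: pour(C -> B) -> (A=0 B=6 C=0)
Step 4: pour(B -> C) -> (A=0 B=0 C=6)
Step 5: fill(B) -> (A=0 B=10 C=6)

Answer: 0 10 6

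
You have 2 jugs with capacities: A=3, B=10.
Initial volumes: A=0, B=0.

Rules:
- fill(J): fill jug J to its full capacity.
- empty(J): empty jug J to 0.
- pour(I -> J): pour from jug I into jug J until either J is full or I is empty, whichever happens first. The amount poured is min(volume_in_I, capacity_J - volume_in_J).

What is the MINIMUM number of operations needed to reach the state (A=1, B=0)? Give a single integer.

Answer: 8

Derivation:
BFS from (A=0, B=0). One shortest path:
  1. fill(B) -> (A=0 B=10)
  2. pour(B -> A) -> (A=3 B=7)
  3. empty(A) -> (A=0 B=7)
  4. pour(B -> A) -> (A=3 B=4)
  5. empty(A) -> (A=0 B=4)
  6. pour(B -> A) -> (A=3 B=1)
  7. empty(A) -> (A=0 B=1)
  8. pour(B -> A) -> (A=1 B=0)
Reached target in 8 moves.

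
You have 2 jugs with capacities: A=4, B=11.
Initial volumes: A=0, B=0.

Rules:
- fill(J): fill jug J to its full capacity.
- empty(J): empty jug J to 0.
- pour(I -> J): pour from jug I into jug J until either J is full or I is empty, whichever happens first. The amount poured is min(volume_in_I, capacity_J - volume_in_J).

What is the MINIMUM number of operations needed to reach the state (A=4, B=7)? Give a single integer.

Answer: 2

Derivation:
BFS from (A=0, B=0). One shortest path:
  1. fill(B) -> (A=0 B=11)
  2. pour(B -> A) -> (A=4 B=7)
Reached target in 2 moves.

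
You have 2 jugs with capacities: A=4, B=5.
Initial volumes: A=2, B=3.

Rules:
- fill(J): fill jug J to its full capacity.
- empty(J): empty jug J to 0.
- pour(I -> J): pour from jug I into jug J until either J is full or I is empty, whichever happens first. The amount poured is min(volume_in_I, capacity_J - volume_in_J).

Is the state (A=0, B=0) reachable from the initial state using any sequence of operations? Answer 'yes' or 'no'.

BFS from (A=2, B=3):
  1. empty(A) -> (A=0 B=3)
  2. empty(B) -> (A=0 B=0)
Target reached → yes.

Answer: yes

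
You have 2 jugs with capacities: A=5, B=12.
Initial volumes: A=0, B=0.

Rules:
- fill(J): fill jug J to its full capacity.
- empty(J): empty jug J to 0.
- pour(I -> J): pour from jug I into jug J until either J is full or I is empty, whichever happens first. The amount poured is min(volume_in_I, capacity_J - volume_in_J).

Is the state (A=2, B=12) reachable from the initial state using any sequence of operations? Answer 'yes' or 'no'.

Answer: yes

Derivation:
BFS from (A=0, B=0):
  1. fill(B) -> (A=0 B=12)
  2. pour(B -> A) -> (A=5 B=7)
  3. empty(A) -> (A=0 B=7)
  4. pour(B -> A) -> (A=5 B=2)
  5. empty(A) -> (A=0 B=2)
  6. pour(B -> A) -> (A=2 B=0)
  7. fill(B) -> (A=2 B=12)
Target reached → yes.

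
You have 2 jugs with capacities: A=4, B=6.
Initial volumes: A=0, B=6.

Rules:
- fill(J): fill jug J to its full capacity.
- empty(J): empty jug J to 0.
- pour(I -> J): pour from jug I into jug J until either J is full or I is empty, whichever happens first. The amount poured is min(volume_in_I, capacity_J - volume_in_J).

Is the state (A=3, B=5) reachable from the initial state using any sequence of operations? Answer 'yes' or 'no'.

BFS explored all 10 reachable states.
Reachable set includes: (0,0), (0,2), (0,4), (0,6), (2,0), (2,6), (4,0), (4,2), (4,4), (4,6)
Target (A=3, B=5) not in reachable set → no.

Answer: no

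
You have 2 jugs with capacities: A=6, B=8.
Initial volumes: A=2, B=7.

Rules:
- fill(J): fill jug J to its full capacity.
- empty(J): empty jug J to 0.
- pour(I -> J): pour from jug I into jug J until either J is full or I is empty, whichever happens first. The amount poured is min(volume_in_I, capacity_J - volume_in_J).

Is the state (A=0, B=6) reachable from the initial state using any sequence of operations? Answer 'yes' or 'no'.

Answer: yes

Derivation:
BFS from (A=2, B=7):
  1. fill(A) -> (A=6 B=7)
  2. empty(B) -> (A=6 B=0)
  3. pour(A -> B) -> (A=0 B=6)
Target reached → yes.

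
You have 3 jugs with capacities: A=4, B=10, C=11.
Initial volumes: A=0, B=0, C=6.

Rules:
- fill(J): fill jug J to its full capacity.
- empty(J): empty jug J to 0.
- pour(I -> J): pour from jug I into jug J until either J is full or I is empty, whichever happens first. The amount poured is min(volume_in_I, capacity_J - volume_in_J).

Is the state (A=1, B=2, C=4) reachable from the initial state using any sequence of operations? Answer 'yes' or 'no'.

Answer: no

Derivation:
BFS explored all 390 reachable states.
Reachable set includes: (0,0,0), (0,0,1), (0,0,2), (0,0,3), (0,0,4), (0,0,5), (0,0,6), (0,0,7), (0,0,8), (0,0,9), (0,0,10), (0,0,11) ...
Target (A=1, B=2, C=4) not in reachable set → no.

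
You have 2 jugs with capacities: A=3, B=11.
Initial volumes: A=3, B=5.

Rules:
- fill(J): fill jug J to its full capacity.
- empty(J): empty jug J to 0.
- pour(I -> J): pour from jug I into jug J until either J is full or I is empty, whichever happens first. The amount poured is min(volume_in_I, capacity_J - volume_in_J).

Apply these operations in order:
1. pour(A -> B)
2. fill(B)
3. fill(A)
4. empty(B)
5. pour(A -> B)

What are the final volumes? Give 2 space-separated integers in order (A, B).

Answer: 0 3

Derivation:
Step 1: pour(A -> B) -> (A=0 B=8)
Step 2: fill(B) -> (A=0 B=11)
Step 3: fill(A) -> (A=3 B=11)
Step 4: empty(B) -> (A=3 B=0)
Step 5: pour(A -> B) -> (A=0 B=3)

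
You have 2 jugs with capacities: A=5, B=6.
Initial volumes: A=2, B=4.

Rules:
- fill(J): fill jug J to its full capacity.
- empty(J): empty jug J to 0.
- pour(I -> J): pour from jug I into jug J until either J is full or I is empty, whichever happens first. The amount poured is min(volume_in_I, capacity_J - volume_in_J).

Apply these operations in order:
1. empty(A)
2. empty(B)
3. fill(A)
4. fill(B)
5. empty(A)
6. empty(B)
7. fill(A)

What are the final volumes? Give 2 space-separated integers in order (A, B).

Answer: 5 0

Derivation:
Step 1: empty(A) -> (A=0 B=4)
Step 2: empty(B) -> (A=0 B=0)
Step 3: fill(A) -> (A=5 B=0)
Step 4: fill(B) -> (A=5 B=6)
Step 5: empty(A) -> (A=0 B=6)
Step 6: empty(B) -> (A=0 B=0)
Step 7: fill(A) -> (A=5 B=0)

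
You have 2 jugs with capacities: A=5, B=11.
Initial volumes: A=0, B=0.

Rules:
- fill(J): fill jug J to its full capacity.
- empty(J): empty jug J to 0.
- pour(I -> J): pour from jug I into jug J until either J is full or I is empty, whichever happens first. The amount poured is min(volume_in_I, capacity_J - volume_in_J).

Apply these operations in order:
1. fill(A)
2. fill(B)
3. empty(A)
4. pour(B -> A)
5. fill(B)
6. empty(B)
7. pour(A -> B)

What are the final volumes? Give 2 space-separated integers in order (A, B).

Step 1: fill(A) -> (A=5 B=0)
Step 2: fill(B) -> (A=5 B=11)
Step 3: empty(A) -> (A=0 B=11)
Step 4: pour(B -> A) -> (A=5 B=6)
Step 5: fill(B) -> (A=5 B=11)
Step 6: empty(B) -> (A=5 B=0)
Step 7: pour(A -> B) -> (A=0 B=5)

Answer: 0 5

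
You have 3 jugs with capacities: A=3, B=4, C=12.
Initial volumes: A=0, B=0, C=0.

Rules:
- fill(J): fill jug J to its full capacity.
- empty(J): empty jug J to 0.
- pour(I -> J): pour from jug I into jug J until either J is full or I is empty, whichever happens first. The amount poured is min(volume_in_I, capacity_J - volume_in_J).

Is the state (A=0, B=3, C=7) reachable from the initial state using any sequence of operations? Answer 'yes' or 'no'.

BFS from (A=0, B=0, C=0):
  1. fill(A) -> (A=3 B=0 C=0)
  2. fill(B) -> (A=3 B=4 C=0)
  3. pour(A -> C) -> (A=0 B=4 C=3)
  4. fill(A) -> (A=3 B=4 C=3)
  5. pour(B -> C) -> (A=3 B=0 C=7)
  6. pour(A -> B) -> (A=0 B=3 C=7)
Target reached → yes.

Answer: yes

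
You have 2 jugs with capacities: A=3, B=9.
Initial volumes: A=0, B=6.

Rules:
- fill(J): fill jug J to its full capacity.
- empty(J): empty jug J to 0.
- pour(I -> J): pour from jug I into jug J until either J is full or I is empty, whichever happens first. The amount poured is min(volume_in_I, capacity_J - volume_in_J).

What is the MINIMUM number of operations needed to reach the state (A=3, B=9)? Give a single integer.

BFS from (A=0, B=6). One shortest path:
  1. fill(A) -> (A=3 B=6)
  2. fill(B) -> (A=3 B=9)
Reached target in 2 moves.

Answer: 2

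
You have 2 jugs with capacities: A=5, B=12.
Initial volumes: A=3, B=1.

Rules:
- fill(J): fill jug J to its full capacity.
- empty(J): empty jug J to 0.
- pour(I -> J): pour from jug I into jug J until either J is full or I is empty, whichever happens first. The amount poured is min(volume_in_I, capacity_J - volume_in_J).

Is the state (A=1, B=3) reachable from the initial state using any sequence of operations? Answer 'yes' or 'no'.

Answer: no

Derivation:
BFS explored all 35 reachable states.
Reachable set includes: (0,0), (0,1), (0,2), (0,3), (0,4), (0,5), (0,6), (0,7), (0,8), (0,9), (0,10), (0,11) ...
Target (A=1, B=3) not in reachable set → no.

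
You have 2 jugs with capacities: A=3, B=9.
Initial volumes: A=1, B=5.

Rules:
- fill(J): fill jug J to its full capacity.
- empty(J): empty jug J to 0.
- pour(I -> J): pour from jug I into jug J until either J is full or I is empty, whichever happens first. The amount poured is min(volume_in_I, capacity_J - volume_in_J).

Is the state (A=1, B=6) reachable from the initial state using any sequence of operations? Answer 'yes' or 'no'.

BFS explored all 25 reachable states.
Reachable set includes: (0,0), (0,1), (0,2), (0,3), (0,4), (0,5), (0,6), (0,7), (0,8), (0,9), (1,0), (1,5) ...
Target (A=1, B=6) not in reachable set → no.

Answer: no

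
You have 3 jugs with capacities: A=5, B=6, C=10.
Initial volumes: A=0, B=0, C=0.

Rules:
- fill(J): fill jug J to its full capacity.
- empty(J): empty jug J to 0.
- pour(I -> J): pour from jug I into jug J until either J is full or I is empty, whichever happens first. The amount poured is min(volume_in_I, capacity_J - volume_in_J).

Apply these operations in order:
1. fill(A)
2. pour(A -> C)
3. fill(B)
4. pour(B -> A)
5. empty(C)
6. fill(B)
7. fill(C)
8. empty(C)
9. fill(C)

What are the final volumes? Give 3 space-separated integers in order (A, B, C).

Step 1: fill(A) -> (A=5 B=0 C=0)
Step 2: pour(A -> C) -> (A=0 B=0 C=5)
Step 3: fill(B) -> (A=0 B=6 C=5)
Step 4: pour(B -> A) -> (A=5 B=1 C=5)
Step 5: empty(C) -> (A=5 B=1 C=0)
Step 6: fill(B) -> (A=5 B=6 C=0)
Step 7: fill(C) -> (A=5 B=6 C=10)
Step 8: empty(C) -> (A=5 B=6 C=0)
Step 9: fill(C) -> (A=5 B=6 C=10)

Answer: 5 6 10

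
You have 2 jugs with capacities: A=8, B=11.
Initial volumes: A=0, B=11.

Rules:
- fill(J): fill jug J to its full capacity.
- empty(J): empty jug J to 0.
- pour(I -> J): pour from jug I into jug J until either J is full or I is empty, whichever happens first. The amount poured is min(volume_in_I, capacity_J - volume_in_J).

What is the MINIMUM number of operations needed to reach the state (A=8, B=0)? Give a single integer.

Answer: 2

Derivation:
BFS from (A=0, B=11). One shortest path:
  1. fill(A) -> (A=8 B=11)
  2. empty(B) -> (A=8 B=0)
Reached target in 2 moves.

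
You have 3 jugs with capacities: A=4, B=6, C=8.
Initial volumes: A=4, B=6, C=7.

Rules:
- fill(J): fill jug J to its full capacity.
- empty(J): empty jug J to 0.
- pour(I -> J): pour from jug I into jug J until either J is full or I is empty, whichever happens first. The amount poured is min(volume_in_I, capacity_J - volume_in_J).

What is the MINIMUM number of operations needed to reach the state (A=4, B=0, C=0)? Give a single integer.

Answer: 2

Derivation:
BFS from (A=4, B=6, C=7). One shortest path:
  1. empty(B) -> (A=4 B=0 C=7)
  2. empty(C) -> (A=4 B=0 C=0)
Reached target in 2 moves.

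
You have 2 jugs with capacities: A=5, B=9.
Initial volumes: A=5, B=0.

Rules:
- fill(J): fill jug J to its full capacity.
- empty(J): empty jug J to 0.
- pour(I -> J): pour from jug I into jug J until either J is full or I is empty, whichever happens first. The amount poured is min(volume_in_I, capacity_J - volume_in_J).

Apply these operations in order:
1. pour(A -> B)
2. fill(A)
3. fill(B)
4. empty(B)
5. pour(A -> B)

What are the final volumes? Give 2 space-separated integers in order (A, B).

Answer: 0 5

Derivation:
Step 1: pour(A -> B) -> (A=0 B=5)
Step 2: fill(A) -> (A=5 B=5)
Step 3: fill(B) -> (A=5 B=9)
Step 4: empty(B) -> (A=5 B=0)
Step 5: pour(A -> B) -> (A=0 B=5)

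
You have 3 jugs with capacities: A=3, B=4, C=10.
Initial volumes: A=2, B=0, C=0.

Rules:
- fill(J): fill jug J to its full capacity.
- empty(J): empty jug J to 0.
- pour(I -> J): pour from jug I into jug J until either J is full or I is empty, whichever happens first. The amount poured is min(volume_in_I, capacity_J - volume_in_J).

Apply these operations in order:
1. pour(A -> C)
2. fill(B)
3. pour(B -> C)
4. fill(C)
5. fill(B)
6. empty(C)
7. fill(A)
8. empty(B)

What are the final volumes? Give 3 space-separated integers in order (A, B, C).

Answer: 3 0 0

Derivation:
Step 1: pour(A -> C) -> (A=0 B=0 C=2)
Step 2: fill(B) -> (A=0 B=4 C=2)
Step 3: pour(B -> C) -> (A=0 B=0 C=6)
Step 4: fill(C) -> (A=0 B=0 C=10)
Step 5: fill(B) -> (A=0 B=4 C=10)
Step 6: empty(C) -> (A=0 B=4 C=0)
Step 7: fill(A) -> (A=3 B=4 C=0)
Step 8: empty(B) -> (A=3 B=0 C=0)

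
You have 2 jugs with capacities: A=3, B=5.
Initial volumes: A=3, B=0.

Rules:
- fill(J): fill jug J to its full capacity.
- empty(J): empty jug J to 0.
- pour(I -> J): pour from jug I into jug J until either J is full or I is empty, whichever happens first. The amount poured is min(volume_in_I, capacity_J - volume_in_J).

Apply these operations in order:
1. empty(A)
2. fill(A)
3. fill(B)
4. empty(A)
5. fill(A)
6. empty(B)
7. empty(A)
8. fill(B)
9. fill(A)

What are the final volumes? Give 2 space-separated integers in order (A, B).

Answer: 3 5

Derivation:
Step 1: empty(A) -> (A=0 B=0)
Step 2: fill(A) -> (A=3 B=0)
Step 3: fill(B) -> (A=3 B=5)
Step 4: empty(A) -> (A=0 B=5)
Step 5: fill(A) -> (A=3 B=5)
Step 6: empty(B) -> (A=3 B=0)
Step 7: empty(A) -> (A=0 B=0)
Step 8: fill(B) -> (A=0 B=5)
Step 9: fill(A) -> (A=3 B=5)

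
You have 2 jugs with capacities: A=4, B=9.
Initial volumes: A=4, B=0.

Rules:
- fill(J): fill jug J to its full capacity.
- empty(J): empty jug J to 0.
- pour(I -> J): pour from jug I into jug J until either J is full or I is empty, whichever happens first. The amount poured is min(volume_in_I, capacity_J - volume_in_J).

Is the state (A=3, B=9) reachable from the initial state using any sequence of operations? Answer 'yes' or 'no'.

Answer: yes

Derivation:
BFS from (A=4, B=0):
  1. pour(A -> B) -> (A=0 B=4)
  2. fill(A) -> (A=4 B=4)
  3. pour(A -> B) -> (A=0 B=8)
  4. fill(A) -> (A=4 B=8)
  5. pour(A -> B) -> (A=3 B=9)
Target reached → yes.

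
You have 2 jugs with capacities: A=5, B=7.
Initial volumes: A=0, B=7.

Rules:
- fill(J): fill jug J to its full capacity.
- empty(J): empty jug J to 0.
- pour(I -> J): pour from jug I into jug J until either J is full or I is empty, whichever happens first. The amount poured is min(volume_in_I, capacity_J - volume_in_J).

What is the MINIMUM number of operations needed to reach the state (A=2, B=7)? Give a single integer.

BFS from (A=0, B=7). One shortest path:
  1. pour(B -> A) -> (A=5 B=2)
  2. empty(A) -> (A=0 B=2)
  3. pour(B -> A) -> (A=2 B=0)
  4. fill(B) -> (A=2 B=7)
Reached target in 4 moves.

Answer: 4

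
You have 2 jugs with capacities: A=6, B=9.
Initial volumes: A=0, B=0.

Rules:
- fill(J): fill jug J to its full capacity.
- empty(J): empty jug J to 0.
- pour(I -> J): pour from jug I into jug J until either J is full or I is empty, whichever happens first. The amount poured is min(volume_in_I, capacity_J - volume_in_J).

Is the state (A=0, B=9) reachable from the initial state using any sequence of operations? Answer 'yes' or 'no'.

BFS from (A=0, B=0):
  1. fill(B) -> (A=0 B=9)
Target reached → yes.

Answer: yes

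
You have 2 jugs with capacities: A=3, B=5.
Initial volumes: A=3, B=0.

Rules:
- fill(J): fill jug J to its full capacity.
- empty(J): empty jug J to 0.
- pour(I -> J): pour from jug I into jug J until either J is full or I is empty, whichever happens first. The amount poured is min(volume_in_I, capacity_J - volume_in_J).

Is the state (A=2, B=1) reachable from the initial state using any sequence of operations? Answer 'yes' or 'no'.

BFS explored all 16 reachable states.
Reachable set includes: (0,0), (0,1), (0,2), (0,3), (0,4), (0,5), (1,0), (1,5), (2,0), (2,5), (3,0), (3,1) ...
Target (A=2, B=1) not in reachable set → no.

Answer: no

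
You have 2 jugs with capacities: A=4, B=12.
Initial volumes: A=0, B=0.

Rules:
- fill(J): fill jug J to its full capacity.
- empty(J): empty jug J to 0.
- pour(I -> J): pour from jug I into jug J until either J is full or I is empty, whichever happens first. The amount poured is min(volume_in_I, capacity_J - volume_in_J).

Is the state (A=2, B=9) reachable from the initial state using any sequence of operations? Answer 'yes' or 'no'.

Answer: no

Derivation:
BFS explored all 8 reachable states.
Reachable set includes: (0,0), (0,4), (0,8), (0,12), (4,0), (4,4), (4,8), (4,12)
Target (A=2, B=9) not in reachable set → no.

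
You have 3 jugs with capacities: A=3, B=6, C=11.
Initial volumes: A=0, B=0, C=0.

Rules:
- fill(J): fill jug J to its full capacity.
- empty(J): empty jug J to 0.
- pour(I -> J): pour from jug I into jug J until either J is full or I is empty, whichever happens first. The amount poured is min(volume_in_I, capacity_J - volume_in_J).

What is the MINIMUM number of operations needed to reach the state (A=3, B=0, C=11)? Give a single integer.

Answer: 2

Derivation:
BFS from (A=0, B=0, C=0). One shortest path:
  1. fill(A) -> (A=3 B=0 C=0)
  2. fill(C) -> (A=3 B=0 C=11)
Reached target in 2 moves.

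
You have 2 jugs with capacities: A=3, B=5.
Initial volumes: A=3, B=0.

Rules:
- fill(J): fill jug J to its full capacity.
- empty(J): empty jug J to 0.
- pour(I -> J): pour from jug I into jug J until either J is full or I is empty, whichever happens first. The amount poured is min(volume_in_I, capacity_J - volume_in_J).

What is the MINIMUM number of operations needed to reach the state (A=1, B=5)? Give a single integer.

Answer: 3

Derivation:
BFS from (A=3, B=0). One shortest path:
  1. pour(A -> B) -> (A=0 B=3)
  2. fill(A) -> (A=3 B=3)
  3. pour(A -> B) -> (A=1 B=5)
Reached target in 3 moves.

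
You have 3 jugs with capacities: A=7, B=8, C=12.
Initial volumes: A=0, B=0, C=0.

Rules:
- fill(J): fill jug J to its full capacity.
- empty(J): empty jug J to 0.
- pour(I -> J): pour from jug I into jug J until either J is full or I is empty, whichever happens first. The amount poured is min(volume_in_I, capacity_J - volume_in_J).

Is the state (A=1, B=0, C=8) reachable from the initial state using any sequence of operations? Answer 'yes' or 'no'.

Answer: yes

Derivation:
BFS from (A=0, B=0, C=0):
  1. fill(B) -> (A=0 B=8 C=0)
  2. pour(B -> A) -> (A=7 B=1 C=0)
  3. empty(A) -> (A=0 B=1 C=0)
  4. pour(B -> A) -> (A=1 B=0 C=0)
  5. fill(B) -> (A=1 B=8 C=0)
  6. pour(B -> C) -> (A=1 B=0 C=8)
Target reached → yes.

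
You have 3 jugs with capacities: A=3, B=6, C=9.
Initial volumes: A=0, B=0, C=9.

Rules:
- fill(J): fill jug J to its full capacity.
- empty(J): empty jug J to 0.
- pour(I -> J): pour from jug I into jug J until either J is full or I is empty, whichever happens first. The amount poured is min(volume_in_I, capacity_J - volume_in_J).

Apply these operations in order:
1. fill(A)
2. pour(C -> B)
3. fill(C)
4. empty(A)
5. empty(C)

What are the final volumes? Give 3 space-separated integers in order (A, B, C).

Step 1: fill(A) -> (A=3 B=0 C=9)
Step 2: pour(C -> B) -> (A=3 B=6 C=3)
Step 3: fill(C) -> (A=3 B=6 C=9)
Step 4: empty(A) -> (A=0 B=6 C=9)
Step 5: empty(C) -> (A=0 B=6 C=0)

Answer: 0 6 0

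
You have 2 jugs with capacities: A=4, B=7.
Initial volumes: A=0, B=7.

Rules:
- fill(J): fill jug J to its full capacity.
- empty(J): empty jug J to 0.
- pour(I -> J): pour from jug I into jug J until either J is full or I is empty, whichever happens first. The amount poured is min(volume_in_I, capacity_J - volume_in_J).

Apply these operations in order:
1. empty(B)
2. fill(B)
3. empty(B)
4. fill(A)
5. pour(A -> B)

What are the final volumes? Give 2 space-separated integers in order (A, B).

Answer: 0 4

Derivation:
Step 1: empty(B) -> (A=0 B=0)
Step 2: fill(B) -> (A=0 B=7)
Step 3: empty(B) -> (A=0 B=0)
Step 4: fill(A) -> (A=4 B=0)
Step 5: pour(A -> B) -> (A=0 B=4)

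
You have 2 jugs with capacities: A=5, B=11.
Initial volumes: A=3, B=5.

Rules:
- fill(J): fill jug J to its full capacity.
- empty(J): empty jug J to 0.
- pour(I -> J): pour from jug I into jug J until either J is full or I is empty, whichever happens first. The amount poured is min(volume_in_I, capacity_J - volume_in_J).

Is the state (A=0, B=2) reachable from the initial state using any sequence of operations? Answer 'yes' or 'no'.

BFS from (A=3, B=5):
  1. pour(A -> B) -> (A=0 B=8)
  2. fill(A) -> (A=5 B=8)
  3. pour(A -> B) -> (A=2 B=11)
  4. empty(B) -> (A=2 B=0)
  5. pour(A -> B) -> (A=0 B=2)
Target reached → yes.

Answer: yes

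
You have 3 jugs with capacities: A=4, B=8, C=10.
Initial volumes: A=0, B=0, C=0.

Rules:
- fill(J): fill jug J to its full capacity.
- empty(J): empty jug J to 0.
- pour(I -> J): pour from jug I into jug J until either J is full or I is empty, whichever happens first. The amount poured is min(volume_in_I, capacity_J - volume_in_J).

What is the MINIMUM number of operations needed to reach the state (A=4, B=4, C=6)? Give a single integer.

BFS from (A=0, B=0, C=0). One shortest path:
  1. fill(A) -> (A=4 B=0 C=0)
  2. fill(C) -> (A=4 B=0 C=10)
  3. pour(A -> B) -> (A=0 B=4 C=10)
  4. pour(C -> A) -> (A=4 B=4 C=6)
Reached target in 4 moves.

Answer: 4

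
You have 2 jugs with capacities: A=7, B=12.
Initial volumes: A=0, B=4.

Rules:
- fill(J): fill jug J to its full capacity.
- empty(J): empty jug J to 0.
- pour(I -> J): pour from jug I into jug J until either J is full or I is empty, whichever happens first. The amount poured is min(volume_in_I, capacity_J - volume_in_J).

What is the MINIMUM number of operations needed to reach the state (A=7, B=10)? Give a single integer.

Answer: 6

Derivation:
BFS from (A=0, B=4). One shortest path:
  1. fill(B) -> (A=0 B=12)
  2. pour(B -> A) -> (A=7 B=5)
  3. empty(A) -> (A=0 B=5)
  4. pour(B -> A) -> (A=5 B=0)
  5. fill(B) -> (A=5 B=12)
  6. pour(B -> A) -> (A=7 B=10)
Reached target in 6 moves.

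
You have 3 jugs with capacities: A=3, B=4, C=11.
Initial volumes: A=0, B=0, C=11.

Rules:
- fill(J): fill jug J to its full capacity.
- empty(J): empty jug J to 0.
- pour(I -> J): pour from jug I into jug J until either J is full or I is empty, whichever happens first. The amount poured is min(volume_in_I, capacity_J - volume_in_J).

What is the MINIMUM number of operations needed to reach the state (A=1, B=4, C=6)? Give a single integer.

BFS from (A=0, B=0, C=11). One shortest path:
  1. pour(C -> B) -> (A=0 B=4 C=7)
  2. pour(B -> A) -> (A=3 B=1 C=7)
  3. pour(A -> C) -> (A=0 B=1 C=10)
  4. pour(B -> A) -> (A=1 B=0 C=10)
  5. pour(C -> B) -> (A=1 B=4 C=6)
Reached target in 5 moves.

Answer: 5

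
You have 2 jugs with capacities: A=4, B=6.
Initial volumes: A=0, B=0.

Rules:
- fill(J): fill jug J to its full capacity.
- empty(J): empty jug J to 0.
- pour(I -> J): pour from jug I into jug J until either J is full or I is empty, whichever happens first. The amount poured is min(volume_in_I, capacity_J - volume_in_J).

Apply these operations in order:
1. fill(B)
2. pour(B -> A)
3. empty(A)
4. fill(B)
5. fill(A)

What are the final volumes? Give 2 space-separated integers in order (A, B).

Step 1: fill(B) -> (A=0 B=6)
Step 2: pour(B -> A) -> (A=4 B=2)
Step 3: empty(A) -> (A=0 B=2)
Step 4: fill(B) -> (A=0 B=6)
Step 5: fill(A) -> (A=4 B=6)

Answer: 4 6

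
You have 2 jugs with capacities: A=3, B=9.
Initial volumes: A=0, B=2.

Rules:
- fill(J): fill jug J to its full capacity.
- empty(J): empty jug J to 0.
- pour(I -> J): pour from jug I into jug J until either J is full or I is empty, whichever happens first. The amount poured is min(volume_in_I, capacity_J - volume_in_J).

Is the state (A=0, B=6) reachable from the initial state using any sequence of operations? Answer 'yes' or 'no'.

BFS from (A=0, B=2):
  1. fill(B) -> (A=0 B=9)
  2. pour(B -> A) -> (A=3 B=6)
  3. empty(A) -> (A=0 B=6)
Target reached → yes.

Answer: yes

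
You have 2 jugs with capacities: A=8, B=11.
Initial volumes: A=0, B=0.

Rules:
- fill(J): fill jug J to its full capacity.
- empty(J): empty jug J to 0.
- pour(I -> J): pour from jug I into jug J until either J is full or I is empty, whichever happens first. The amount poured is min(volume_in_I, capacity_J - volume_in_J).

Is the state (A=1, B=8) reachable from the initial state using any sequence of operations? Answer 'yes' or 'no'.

Answer: no

Derivation:
BFS explored all 38 reachable states.
Reachable set includes: (0,0), (0,1), (0,2), (0,3), (0,4), (0,5), (0,6), (0,7), (0,8), (0,9), (0,10), (0,11) ...
Target (A=1, B=8) not in reachable set → no.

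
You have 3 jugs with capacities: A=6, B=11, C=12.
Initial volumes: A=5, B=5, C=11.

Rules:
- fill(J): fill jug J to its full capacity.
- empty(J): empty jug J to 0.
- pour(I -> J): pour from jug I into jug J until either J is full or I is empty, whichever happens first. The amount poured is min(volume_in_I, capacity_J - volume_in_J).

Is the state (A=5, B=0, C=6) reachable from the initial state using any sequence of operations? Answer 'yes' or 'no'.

Answer: yes

Derivation:
BFS from (A=5, B=5, C=11):
  1. fill(C) -> (A=5 B=5 C=12)
  2. pour(C -> B) -> (A=5 B=11 C=6)
  3. empty(B) -> (A=5 B=0 C=6)
Target reached → yes.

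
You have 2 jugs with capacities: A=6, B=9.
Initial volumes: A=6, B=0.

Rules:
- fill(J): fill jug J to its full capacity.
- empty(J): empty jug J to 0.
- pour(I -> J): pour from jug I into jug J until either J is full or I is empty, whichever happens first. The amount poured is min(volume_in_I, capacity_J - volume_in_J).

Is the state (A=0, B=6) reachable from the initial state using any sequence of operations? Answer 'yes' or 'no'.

Answer: yes

Derivation:
BFS from (A=6, B=0):
  1. pour(A -> B) -> (A=0 B=6)
Target reached → yes.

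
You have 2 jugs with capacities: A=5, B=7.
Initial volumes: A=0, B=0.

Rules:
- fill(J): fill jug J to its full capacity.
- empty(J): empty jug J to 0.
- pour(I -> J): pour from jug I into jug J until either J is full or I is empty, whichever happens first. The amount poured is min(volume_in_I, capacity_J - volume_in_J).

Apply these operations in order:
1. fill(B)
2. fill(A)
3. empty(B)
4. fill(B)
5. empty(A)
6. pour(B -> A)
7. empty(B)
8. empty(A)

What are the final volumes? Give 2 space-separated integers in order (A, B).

Step 1: fill(B) -> (A=0 B=7)
Step 2: fill(A) -> (A=5 B=7)
Step 3: empty(B) -> (A=5 B=0)
Step 4: fill(B) -> (A=5 B=7)
Step 5: empty(A) -> (A=0 B=7)
Step 6: pour(B -> A) -> (A=5 B=2)
Step 7: empty(B) -> (A=5 B=0)
Step 8: empty(A) -> (A=0 B=0)

Answer: 0 0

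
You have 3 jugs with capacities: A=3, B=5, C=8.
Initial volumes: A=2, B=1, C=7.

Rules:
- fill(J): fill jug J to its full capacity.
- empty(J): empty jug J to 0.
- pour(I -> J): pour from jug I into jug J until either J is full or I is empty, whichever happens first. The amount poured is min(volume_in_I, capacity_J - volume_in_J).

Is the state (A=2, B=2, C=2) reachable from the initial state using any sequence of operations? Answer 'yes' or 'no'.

Answer: no

Derivation:
BFS explored all 161 reachable states.
Reachable set includes: (0,0,0), (0,0,1), (0,0,2), (0,0,3), (0,0,4), (0,0,5), (0,0,6), (0,0,7), (0,0,8), (0,1,0), (0,1,1), (0,1,2) ...
Target (A=2, B=2, C=2) not in reachable set → no.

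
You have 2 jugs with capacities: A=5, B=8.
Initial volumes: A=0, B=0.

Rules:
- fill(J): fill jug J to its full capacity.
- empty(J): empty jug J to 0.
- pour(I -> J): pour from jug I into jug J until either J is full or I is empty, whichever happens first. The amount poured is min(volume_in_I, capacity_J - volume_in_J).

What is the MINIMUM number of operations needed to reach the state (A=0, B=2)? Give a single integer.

Answer: 6

Derivation:
BFS from (A=0, B=0). One shortest path:
  1. fill(A) -> (A=5 B=0)
  2. pour(A -> B) -> (A=0 B=5)
  3. fill(A) -> (A=5 B=5)
  4. pour(A -> B) -> (A=2 B=8)
  5. empty(B) -> (A=2 B=0)
  6. pour(A -> B) -> (A=0 B=2)
Reached target in 6 moves.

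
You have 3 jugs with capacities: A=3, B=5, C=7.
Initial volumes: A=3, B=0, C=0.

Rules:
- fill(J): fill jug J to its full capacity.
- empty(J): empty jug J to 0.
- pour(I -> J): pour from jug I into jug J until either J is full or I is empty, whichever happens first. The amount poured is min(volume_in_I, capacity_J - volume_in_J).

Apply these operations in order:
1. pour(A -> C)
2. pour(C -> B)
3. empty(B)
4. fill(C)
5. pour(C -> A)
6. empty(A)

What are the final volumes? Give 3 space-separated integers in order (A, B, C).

Step 1: pour(A -> C) -> (A=0 B=0 C=3)
Step 2: pour(C -> B) -> (A=0 B=3 C=0)
Step 3: empty(B) -> (A=0 B=0 C=0)
Step 4: fill(C) -> (A=0 B=0 C=7)
Step 5: pour(C -> A) -> (A=3 B=0 C=4)
Step 6: empty(A) -> (A=0 B=0 C=4)

Answer: 0 0 4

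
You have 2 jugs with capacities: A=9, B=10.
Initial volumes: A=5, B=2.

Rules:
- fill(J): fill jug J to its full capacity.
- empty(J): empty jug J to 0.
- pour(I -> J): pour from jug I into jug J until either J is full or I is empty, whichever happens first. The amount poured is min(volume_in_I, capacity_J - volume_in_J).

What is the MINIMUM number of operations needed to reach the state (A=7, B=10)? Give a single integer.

Answer: 2

Derivation:
BFS from (A=5, B=2). One shortest path:
  1. pour(B -> A) -> (A=7 B=0)
  2. fill(B) -> (A=7 B=10)
Reached target in 2 moves.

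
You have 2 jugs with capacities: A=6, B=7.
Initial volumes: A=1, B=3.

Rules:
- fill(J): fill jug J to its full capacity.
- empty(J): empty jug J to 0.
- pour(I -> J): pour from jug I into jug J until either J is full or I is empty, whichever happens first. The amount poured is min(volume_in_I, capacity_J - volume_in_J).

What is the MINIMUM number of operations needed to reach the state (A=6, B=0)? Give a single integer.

Answer: 2

Derivation:
BFS from (A=1, B=3). One shortest path:
  1. fill(A) -> (A=6 B=3)
  2. empty(B) -> (A=6 B=0)
Reached target in 2 moves.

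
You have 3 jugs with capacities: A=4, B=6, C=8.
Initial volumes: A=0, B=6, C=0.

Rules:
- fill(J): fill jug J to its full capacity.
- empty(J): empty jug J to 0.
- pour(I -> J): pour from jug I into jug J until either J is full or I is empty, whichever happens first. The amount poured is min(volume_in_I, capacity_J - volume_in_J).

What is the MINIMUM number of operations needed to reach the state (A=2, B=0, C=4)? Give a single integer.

Answer: 3

Derivation:
BFS from (A=0, B=6, C=0). One shortest path:
  1. pour(B -> A) -> (A=4 B=2 C=0)
  2. pour(A -> C) -> (A=0 B=2 C=4)
  3. pour(B -> A) -> (A=2 B=0 C=4)
Reached target in 3 moves.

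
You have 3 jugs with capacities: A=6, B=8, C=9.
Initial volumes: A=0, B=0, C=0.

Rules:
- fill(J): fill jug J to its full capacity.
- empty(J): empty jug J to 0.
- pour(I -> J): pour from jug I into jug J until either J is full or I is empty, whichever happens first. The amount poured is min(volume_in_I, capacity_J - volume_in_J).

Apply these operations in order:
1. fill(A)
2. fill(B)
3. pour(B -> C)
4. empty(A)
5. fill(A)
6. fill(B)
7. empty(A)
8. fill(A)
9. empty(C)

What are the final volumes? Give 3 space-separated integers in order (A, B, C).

Answer: 6 8 0

Derivation:
Step 1: fill(A) -> (A=6 B=0 C=0)
Step 2: fill(B) -> (A=6 B=8 C=0)
Step 3: pour(B -> C) -> (A=6 B=0 C=8)
Step 4: empty(A) -> (A=0 B=0 C=8)
Step 5: fill(A) -> (A=6 B=0 C=8)
Step 6: fill(B) -> (A=6 B=8 C=8)
Step 7: empty(A) -> (A=0 B=8 C=8)
Step 8: fill(A) -> (A=6 B=8 C=8)
Step 9: empty(C) -> (A=6 B=8 C=0)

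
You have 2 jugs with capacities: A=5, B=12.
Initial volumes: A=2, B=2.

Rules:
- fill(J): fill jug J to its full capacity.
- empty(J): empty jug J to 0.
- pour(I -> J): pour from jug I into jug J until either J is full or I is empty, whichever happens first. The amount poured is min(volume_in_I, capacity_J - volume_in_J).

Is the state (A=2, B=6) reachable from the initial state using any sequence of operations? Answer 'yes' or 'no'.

BFS explored all 35 reachable states.
Reachable set includes: (0,0), (0,1), (0,2), (0,3), (0,4), (0,5), (0,6), (0,7), (0,8), (0,9), (0,10), (0,11) ...
Target (A=2, B=6) not in reachable set → no.

Answer: no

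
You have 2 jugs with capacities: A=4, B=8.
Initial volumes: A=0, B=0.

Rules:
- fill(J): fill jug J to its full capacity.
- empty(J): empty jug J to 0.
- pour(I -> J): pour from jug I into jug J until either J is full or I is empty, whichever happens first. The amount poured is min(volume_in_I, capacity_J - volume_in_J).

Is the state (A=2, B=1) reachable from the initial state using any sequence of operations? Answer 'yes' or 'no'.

BFS explored all 6 reachable states.
Reachable set includes: (0,0), (0,4), (0,8), (4,0), (4,4), (4,8)
Target (A=2, B=1) not in reachable set → no.

Answer: no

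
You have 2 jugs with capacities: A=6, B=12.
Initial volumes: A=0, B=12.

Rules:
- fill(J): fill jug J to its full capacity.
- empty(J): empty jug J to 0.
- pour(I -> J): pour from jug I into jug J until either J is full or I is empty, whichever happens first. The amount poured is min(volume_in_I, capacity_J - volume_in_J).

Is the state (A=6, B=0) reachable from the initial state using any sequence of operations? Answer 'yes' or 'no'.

Answer: yes

Derivation:
BFS from (A=0, B=12):
  1. fill(A) -> (A=6 B=12)
  2. empty(B) -> (A=6 B=0)
Target reached → yes.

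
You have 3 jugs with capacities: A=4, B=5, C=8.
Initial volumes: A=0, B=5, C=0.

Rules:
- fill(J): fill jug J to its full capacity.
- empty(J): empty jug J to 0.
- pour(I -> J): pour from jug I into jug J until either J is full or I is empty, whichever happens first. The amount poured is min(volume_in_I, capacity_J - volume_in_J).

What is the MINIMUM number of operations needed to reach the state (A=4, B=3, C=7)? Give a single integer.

BFS from (A=0, B=5, C=0). One shortest path:
  1. pour(B -> C) -> (A=0 B=0 C=5)
  2. fill(B) -> (A=0 B=5 C=5)
  3. pour(B -> C) -> (A=0 B=2 C=8)
  4. pour(B -> A) -> (A=2 B=0 C=8)
  5. pour(C -> B) -> (A=2 B=5 C=3)
  6. pour(B -> A) -> (A=4 B=3 C=3)
  7. pour(A -> C) -> (A=0 B=3 C=7)
  8. fill(A) -> (A=4 B=3 C=7)
Reached target in 8 moves.

Answer: 8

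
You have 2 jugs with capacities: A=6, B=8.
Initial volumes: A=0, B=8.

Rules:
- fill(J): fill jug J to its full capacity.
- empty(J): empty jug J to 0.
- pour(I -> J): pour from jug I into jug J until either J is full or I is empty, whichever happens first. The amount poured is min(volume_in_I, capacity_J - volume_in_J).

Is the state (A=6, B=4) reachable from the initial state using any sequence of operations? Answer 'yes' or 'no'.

BFS from (A=0, B=8):
  1. pour(B -> A) -> (A=6 B=2)
  2. empty(A) -> (A=0 B=2)
  3. pour(B -> A) -> (A=2 B=0)
  4. fill(B) -> (A=2 B=8)
  5. pour(B -> A) -> (A=6 B=4)
Target reached → yes.

Answer: yes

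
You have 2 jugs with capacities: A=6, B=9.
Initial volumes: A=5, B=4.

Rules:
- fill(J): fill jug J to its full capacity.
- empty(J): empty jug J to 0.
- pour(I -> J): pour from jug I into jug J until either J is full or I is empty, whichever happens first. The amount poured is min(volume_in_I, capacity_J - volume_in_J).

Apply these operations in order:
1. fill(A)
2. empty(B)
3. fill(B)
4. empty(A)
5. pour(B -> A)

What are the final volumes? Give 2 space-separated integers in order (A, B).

Step 1: fill(A) -> (A=6 B=4)
Step 2: empty(B) -> (A=6 B=0)
Step 3: fill(B) -> (A=6 B=9)
Step 4: empty(A) -> (A=0 B=9)
Step 5: pour(B -> A) -> (A=6 B=3)

Answer: 6 3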